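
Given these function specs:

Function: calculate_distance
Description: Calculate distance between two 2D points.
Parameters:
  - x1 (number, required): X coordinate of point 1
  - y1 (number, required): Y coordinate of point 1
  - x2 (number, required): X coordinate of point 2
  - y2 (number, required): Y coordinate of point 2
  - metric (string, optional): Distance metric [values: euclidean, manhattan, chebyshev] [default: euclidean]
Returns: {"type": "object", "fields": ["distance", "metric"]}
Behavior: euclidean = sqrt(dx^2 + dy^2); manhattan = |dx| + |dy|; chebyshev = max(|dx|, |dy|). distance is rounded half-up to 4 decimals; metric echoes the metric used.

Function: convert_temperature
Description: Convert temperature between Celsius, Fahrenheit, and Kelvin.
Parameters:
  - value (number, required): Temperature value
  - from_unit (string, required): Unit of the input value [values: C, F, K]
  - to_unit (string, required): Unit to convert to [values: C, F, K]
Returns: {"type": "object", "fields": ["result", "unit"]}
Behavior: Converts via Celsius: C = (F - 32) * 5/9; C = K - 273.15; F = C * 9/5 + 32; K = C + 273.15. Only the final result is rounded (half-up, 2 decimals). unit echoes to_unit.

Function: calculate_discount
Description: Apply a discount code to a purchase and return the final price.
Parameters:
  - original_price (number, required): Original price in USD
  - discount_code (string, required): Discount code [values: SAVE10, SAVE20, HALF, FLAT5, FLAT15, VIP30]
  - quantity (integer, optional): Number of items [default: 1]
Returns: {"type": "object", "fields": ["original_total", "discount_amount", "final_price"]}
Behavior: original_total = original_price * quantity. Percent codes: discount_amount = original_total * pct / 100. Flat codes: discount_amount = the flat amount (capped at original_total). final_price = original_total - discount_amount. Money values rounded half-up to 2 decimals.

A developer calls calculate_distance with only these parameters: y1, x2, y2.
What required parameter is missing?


Required parameters: x1, y1, x2, y2
Provided: y1, x2, y2
Missing: x1
x1


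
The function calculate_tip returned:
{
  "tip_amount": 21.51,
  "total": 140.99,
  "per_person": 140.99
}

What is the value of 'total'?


140.99


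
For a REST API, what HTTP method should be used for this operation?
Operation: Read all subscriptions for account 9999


GET = read, POST = create, PUT = update/replace, DELETE = remove
This operation is a read.
GET


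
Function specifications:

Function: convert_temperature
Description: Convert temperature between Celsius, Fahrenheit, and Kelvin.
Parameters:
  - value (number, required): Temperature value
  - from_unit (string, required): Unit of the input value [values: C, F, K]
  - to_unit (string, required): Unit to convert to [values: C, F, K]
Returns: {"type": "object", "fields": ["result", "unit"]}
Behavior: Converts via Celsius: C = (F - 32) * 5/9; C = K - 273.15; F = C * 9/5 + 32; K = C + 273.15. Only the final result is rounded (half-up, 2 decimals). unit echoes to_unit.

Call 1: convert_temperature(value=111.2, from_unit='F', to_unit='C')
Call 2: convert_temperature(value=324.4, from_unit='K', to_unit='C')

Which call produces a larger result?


Call 1:
  To C: (111.2 - 32) * 5/9 = 44
  Target is C: 44
  Round to 2 decimals: 44.0
  -> 44.0 C
Call 2:
  To C: 324.4 - 273.15 = 51.25
  Target is C: 51.25
  Round to 2 decimals: 51.25
  -> 51.25 C
Call 2 (51.25 C)


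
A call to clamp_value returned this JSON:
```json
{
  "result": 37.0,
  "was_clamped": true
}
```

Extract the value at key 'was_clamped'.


true


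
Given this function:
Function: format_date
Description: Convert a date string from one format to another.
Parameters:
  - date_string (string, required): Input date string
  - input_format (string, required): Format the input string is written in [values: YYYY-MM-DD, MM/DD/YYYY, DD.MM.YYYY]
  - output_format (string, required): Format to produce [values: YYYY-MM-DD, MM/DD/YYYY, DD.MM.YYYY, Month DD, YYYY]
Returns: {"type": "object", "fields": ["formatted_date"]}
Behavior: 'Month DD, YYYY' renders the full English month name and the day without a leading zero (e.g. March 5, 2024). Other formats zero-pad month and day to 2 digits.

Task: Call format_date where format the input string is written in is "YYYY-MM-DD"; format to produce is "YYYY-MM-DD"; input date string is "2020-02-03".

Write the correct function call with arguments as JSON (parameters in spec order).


Mapping each described value to its parameter name:
  'Format the input string is written in' -> input_format = "YYYY-MM-DD"
  'Format to produce' -> output_format = "YYYY-MM-DD"
  'Input date string' -> date_string = "2020-02-03"
format_date({"date_string": "2020-02-03", "input_format": "YYYY-MM-DD", "output_format": "YYYY-MM-DD"})


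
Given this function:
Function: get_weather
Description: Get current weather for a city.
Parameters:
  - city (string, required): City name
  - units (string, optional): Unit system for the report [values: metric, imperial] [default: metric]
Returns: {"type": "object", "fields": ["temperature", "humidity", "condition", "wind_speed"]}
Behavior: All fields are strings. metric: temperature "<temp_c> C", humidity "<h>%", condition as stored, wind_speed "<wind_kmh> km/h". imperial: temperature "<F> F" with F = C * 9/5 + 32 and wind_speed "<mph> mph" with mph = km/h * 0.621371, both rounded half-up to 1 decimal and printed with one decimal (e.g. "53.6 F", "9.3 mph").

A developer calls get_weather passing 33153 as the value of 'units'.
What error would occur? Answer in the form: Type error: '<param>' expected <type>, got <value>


Spec: 'units' is declared as string; 33153 is an integer.
Type error: 'units' expected string, got 33153


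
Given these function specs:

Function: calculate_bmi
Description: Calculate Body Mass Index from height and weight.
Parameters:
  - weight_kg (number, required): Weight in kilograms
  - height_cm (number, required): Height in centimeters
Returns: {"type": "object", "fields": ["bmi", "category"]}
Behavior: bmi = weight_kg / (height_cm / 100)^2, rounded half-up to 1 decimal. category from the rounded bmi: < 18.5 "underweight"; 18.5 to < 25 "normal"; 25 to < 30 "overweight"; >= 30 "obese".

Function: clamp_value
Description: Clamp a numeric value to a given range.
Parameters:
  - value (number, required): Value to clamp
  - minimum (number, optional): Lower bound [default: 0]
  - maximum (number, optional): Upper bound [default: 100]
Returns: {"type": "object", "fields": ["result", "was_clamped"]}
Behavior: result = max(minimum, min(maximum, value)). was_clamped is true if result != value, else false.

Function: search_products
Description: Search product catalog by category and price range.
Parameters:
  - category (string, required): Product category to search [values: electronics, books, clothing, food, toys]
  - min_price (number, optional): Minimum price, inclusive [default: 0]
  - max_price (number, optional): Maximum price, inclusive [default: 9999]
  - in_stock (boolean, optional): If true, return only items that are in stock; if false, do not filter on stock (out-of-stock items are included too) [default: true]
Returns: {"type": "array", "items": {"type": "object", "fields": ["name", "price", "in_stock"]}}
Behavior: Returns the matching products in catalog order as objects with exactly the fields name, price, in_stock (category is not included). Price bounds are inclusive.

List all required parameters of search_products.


Parameters of search_products and their required/optional flag:
  category: required
  min_price: optional
  max_price: optional
  in_stock: optional
category


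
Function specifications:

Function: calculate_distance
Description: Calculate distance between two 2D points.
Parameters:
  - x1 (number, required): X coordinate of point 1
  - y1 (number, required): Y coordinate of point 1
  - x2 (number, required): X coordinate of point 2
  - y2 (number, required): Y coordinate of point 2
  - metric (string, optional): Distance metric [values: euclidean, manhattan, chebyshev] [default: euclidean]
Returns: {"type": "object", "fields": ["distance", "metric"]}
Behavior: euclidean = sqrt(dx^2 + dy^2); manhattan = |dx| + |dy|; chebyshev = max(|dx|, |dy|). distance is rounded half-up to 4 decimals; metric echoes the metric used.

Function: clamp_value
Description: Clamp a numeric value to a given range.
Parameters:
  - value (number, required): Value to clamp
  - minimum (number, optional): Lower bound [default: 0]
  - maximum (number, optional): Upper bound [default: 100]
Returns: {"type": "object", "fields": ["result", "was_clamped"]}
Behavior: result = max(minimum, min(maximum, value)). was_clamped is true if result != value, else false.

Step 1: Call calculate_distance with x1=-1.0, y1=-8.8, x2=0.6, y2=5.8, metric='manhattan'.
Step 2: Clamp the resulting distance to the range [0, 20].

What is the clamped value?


Step 1: calculate_distance (manhattan)
  |dx| = |0.6 - -1| = 1.6; |dy| = |5.8 - -8.8| = 14.6
  manhattan: 1.6 + 14.6 = 16.2
  Round to 4 decimals: 16.2
  -> distance = 16.2
Step 2: clamp_value(value=16.2, minimum=0, maximum=20)
  result = max(0, min(20, 16.2)) = max(0, 16.2) = 16.2
  was_clamped = (16.2 != 16.2) = false
  -> result = 16.2
16.2


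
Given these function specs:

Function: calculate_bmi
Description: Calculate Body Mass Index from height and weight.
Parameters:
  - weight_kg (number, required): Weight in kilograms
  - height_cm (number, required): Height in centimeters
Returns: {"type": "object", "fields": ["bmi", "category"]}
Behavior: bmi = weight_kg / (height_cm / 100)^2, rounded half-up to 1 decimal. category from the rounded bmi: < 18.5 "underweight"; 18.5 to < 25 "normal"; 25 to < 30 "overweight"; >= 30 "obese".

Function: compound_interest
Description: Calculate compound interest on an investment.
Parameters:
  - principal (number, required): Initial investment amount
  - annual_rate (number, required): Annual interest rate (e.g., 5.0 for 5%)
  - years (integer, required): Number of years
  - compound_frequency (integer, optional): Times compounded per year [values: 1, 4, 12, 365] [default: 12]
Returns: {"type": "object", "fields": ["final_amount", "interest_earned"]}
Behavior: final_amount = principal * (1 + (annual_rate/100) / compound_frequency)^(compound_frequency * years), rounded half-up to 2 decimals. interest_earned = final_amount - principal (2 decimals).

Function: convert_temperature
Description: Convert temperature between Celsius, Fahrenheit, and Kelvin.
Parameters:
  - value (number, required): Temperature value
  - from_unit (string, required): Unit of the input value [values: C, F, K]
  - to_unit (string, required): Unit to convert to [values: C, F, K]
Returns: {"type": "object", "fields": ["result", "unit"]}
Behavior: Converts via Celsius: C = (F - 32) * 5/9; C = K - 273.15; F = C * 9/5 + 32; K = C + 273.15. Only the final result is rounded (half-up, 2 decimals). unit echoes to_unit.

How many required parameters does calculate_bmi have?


Parameters of calculate_bmi: weight_kg (required), height_cm (required)
Required count:
2


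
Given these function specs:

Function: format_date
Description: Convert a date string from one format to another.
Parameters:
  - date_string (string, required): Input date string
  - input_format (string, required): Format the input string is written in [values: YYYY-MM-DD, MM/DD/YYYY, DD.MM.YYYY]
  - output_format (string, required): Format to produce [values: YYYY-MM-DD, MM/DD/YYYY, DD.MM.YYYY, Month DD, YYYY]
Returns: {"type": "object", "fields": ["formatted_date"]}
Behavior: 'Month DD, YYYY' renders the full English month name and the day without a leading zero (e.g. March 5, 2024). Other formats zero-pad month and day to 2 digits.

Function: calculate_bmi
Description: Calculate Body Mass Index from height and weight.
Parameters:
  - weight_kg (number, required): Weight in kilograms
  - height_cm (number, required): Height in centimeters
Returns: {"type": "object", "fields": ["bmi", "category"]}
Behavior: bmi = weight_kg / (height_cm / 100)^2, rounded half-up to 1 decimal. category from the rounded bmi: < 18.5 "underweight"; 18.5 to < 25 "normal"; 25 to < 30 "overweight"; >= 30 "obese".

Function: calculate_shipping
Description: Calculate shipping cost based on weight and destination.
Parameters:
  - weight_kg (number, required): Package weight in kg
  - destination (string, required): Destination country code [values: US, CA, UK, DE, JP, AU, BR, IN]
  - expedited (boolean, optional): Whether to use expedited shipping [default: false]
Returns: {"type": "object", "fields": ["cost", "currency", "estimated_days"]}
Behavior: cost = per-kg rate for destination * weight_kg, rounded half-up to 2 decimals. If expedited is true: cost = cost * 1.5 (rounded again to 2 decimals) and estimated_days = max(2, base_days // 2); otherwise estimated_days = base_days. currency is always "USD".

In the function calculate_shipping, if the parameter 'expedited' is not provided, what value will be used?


The calculate_shipping spec declares:
  - expedited (boolean, optional): Whether to use expedited shipping [default: false]
Default:
false


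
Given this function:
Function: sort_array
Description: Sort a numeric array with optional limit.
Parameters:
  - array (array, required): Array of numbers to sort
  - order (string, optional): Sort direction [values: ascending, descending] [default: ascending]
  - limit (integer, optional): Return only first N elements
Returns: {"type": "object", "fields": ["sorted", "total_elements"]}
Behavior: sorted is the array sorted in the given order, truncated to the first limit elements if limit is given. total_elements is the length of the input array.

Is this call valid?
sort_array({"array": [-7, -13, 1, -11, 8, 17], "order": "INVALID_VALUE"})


Checking parameter values...
Parameter 'order' has value 'INVALID_VALUE' not in allowed: ascending, descending
Invalid - 'order' must be one of ascending, descending


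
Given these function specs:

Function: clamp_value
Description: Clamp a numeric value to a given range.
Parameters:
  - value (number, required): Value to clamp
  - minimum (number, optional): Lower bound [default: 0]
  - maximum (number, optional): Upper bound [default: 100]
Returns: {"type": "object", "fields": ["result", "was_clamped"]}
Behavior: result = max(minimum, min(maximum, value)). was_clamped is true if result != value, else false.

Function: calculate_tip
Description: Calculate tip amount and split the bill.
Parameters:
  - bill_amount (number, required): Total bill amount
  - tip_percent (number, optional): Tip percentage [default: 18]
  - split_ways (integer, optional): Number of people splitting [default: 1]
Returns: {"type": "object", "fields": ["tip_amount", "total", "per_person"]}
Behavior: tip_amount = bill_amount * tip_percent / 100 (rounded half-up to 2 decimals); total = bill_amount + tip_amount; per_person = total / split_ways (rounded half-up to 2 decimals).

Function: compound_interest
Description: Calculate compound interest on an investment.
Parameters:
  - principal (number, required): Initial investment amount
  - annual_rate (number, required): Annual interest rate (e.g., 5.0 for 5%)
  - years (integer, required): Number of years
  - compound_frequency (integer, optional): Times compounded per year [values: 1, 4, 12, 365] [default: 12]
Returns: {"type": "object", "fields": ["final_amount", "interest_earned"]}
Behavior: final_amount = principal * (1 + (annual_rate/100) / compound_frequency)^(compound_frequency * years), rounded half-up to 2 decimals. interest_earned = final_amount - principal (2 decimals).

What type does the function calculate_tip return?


The calculate_tip spec declares Returns: {"type": "object", "fields": ["tip_amount", "total", "per_person"]}
Type:
object


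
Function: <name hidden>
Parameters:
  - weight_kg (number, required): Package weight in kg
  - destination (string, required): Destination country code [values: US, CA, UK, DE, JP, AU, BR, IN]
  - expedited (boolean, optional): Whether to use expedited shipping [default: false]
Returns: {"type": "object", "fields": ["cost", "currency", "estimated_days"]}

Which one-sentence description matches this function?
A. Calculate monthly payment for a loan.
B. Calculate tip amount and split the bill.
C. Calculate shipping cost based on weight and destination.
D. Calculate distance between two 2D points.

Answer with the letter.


Parameters weight_kg, destination, expedited and return ["cost", "currency", "estimated_days"] fit: Calculate shipping cost based on weight and destination.
C


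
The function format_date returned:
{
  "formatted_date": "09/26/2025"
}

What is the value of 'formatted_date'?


09/26/2025


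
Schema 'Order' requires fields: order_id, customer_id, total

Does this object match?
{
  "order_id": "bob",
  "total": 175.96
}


Checking required fields...
Missing: customer_id
Invalid - missing required field 'customer_id'


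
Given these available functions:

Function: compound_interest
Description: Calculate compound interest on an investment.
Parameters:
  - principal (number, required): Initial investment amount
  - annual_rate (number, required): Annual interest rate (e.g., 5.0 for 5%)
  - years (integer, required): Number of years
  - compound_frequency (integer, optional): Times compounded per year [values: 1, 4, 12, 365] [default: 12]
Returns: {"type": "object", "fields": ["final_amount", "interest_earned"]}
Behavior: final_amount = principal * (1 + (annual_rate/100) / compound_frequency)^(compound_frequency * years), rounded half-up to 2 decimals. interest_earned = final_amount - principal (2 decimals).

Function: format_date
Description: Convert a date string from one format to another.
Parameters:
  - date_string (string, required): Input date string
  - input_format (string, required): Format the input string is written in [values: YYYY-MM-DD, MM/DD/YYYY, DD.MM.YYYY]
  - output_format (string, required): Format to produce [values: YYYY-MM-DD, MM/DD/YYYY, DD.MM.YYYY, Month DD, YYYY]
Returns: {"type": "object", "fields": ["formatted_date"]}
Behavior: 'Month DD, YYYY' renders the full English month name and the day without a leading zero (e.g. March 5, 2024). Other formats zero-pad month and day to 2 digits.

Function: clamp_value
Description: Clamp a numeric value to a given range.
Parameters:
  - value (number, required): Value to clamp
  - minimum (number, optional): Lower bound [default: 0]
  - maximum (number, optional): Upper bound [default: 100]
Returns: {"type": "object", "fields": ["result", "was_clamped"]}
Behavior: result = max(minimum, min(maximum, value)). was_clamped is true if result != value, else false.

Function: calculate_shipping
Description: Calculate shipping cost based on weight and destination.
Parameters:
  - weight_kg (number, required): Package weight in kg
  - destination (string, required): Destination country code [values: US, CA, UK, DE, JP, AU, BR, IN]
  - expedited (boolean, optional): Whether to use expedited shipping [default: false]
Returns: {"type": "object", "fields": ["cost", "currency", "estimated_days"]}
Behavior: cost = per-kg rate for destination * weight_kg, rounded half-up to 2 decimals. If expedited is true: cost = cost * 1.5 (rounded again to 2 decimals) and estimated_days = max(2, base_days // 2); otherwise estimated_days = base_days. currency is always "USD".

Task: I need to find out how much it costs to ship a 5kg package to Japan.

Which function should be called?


The task needs a function whose description is: Calculate shipping cost based on weight and destination.
calculate_shipping


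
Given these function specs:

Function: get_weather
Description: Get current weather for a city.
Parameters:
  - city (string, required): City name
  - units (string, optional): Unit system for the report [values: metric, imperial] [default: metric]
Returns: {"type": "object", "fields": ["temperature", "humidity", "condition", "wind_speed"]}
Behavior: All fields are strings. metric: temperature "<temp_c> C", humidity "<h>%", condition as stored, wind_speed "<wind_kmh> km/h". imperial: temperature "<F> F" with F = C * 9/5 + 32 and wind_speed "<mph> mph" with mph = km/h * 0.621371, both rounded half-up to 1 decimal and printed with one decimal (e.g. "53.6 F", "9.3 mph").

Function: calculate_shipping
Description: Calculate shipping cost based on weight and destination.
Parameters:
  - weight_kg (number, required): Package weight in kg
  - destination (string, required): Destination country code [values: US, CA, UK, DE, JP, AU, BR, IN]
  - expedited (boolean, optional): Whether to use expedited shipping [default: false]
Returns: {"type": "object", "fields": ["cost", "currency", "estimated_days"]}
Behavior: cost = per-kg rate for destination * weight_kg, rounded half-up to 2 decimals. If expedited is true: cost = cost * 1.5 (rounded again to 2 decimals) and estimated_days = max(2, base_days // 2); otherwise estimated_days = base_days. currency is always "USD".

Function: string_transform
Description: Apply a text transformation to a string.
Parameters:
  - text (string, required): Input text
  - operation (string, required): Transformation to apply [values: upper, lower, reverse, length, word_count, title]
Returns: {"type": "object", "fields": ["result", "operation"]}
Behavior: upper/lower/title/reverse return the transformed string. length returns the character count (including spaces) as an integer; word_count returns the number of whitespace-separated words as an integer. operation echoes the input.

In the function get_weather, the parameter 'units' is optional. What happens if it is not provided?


The get_weather spec declares:
  - units (string, optional): Unit system for the report [values: metric, imperial] [default: metric]
It defaults to metric


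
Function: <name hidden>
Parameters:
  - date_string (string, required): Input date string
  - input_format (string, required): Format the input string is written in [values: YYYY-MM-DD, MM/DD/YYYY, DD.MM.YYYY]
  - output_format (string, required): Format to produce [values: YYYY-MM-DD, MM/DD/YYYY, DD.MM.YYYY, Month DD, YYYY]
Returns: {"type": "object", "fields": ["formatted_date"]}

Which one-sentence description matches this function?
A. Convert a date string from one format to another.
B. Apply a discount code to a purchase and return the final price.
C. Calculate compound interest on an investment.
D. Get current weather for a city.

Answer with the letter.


Parameters date_string, input_format, output_format and return ["formatted_date"] fit: Convert a date string from one format to another.
A


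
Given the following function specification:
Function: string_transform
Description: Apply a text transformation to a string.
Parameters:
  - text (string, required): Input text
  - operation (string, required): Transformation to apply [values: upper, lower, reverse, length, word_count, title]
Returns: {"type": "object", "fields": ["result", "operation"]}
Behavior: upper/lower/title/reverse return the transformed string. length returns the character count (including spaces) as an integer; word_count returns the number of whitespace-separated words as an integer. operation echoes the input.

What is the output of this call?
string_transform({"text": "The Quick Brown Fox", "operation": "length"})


length counts every character including spaces: 19
Output:
{"result": 19, "operation": "length"}


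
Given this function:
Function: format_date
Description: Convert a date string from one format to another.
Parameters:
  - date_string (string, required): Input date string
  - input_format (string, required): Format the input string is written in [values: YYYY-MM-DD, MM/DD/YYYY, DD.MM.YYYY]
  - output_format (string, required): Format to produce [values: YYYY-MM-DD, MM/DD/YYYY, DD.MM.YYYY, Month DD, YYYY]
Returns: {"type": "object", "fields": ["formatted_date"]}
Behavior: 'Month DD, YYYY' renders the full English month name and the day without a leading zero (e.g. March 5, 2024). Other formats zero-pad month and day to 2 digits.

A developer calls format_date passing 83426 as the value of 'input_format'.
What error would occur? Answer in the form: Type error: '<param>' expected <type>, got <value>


Spec: 'input_format' is declared as string; 83426 is an integer.
Type error: 'input_format' expected string, got 83426


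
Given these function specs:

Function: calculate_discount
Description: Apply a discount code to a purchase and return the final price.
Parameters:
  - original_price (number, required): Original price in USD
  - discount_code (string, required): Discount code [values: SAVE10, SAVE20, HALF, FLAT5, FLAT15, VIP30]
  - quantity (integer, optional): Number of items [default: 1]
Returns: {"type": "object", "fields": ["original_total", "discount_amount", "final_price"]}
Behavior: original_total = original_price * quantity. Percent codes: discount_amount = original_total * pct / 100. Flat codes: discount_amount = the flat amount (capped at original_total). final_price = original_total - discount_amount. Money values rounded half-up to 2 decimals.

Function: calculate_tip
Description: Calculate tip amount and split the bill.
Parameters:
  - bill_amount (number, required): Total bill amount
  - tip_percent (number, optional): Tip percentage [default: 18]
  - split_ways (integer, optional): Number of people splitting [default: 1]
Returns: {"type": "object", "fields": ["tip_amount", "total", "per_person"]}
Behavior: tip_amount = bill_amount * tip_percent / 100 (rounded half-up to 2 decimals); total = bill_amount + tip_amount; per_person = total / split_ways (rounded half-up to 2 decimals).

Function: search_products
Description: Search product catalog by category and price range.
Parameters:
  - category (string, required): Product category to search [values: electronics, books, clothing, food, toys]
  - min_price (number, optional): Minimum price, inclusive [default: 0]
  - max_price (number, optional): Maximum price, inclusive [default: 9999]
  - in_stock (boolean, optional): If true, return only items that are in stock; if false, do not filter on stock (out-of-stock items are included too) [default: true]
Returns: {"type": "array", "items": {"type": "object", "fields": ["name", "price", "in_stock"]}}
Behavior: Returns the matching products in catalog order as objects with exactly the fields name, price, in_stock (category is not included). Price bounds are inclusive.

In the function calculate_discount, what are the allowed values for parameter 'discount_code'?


The calculate_discount spec declares:
  - discount_code (string, required): Discount code [values: SAVE10, SAVE20, HALF, FLAT5, FLAT15, VIP30]
Allowed values:
SAVE10, SAVE20, HALF, FLAT5, FLAT15, VIP30


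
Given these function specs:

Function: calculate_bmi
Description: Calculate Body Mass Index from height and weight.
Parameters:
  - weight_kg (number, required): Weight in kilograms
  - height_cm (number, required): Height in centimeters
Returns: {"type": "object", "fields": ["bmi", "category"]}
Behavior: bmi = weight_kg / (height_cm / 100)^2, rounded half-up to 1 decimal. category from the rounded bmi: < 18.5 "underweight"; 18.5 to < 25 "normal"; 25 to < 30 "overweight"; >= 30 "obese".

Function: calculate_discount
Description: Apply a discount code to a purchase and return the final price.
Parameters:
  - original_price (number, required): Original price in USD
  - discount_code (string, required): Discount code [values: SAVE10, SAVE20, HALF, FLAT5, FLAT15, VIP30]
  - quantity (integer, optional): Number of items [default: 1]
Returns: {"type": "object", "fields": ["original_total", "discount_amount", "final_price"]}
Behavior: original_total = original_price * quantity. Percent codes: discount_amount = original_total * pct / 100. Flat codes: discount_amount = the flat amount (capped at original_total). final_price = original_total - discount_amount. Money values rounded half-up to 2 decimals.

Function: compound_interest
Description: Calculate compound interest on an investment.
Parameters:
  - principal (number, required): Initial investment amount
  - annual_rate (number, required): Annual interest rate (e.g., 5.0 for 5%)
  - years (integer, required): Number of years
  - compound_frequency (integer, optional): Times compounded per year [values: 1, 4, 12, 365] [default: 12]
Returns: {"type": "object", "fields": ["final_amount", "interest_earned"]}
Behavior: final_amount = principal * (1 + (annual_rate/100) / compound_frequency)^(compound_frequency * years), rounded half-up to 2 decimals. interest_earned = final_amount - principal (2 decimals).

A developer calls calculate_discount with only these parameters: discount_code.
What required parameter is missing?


Required parameters: original_price, discount_code
Provided: discount_code
Missing: original_price
original_price


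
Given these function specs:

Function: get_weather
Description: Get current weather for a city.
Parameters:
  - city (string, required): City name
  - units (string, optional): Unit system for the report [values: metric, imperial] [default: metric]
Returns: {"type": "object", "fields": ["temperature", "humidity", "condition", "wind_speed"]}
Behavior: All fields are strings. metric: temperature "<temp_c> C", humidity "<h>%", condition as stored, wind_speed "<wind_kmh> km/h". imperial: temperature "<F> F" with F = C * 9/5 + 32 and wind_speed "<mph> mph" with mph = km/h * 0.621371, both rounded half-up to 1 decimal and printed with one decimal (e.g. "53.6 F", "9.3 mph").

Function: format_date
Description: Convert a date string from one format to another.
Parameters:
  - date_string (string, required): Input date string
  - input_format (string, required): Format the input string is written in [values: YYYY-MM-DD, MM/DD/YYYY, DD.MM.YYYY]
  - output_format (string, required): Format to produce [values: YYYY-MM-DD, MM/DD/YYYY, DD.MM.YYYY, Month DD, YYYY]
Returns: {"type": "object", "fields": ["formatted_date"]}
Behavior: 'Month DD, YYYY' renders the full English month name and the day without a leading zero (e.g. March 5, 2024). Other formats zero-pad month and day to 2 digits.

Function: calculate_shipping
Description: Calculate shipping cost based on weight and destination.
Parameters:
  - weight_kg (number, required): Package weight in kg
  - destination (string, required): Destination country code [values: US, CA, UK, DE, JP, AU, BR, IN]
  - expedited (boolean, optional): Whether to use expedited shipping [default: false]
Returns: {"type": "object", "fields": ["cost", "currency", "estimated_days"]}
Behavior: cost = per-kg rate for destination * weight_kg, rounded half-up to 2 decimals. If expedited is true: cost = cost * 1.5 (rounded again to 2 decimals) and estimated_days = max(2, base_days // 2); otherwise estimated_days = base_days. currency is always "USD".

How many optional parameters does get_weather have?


Parameters of get_weather: city (required), units (optional)
Optional count:
1


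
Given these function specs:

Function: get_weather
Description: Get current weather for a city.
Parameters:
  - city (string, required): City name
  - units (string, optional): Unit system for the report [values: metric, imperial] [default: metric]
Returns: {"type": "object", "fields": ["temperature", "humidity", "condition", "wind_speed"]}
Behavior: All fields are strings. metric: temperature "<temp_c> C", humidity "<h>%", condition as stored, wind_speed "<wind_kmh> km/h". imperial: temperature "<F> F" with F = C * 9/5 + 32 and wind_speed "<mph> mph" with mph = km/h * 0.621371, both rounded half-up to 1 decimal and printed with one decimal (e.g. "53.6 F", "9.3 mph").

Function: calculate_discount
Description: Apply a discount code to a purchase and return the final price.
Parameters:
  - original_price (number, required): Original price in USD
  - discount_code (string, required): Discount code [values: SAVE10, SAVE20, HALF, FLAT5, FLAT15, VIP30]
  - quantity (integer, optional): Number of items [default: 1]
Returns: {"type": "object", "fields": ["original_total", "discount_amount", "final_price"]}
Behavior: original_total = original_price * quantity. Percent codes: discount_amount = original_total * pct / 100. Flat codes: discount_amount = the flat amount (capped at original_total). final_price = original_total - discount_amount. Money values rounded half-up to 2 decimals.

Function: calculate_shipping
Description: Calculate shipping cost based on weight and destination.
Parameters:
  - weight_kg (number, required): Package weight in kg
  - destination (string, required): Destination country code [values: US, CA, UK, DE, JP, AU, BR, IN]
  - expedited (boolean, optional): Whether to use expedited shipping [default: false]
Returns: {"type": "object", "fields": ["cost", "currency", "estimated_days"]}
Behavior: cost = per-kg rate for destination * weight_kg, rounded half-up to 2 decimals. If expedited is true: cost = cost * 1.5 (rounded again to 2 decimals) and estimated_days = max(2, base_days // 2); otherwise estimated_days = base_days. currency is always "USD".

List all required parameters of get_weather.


Parameters of get_weather and their required/optional flag:
  city: required
  units: optional
city


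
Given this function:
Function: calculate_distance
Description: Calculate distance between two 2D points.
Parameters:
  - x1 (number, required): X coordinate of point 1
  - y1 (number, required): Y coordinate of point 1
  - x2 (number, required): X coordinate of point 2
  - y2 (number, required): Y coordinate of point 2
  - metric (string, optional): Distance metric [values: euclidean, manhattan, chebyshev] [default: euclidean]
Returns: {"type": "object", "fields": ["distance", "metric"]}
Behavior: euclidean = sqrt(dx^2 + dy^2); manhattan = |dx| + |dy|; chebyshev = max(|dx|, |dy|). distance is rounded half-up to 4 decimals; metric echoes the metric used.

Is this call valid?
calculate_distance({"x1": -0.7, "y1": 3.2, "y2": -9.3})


Checking required parameters...
Missing required parameter: x2
Invalid - missing required parameter 'x2'


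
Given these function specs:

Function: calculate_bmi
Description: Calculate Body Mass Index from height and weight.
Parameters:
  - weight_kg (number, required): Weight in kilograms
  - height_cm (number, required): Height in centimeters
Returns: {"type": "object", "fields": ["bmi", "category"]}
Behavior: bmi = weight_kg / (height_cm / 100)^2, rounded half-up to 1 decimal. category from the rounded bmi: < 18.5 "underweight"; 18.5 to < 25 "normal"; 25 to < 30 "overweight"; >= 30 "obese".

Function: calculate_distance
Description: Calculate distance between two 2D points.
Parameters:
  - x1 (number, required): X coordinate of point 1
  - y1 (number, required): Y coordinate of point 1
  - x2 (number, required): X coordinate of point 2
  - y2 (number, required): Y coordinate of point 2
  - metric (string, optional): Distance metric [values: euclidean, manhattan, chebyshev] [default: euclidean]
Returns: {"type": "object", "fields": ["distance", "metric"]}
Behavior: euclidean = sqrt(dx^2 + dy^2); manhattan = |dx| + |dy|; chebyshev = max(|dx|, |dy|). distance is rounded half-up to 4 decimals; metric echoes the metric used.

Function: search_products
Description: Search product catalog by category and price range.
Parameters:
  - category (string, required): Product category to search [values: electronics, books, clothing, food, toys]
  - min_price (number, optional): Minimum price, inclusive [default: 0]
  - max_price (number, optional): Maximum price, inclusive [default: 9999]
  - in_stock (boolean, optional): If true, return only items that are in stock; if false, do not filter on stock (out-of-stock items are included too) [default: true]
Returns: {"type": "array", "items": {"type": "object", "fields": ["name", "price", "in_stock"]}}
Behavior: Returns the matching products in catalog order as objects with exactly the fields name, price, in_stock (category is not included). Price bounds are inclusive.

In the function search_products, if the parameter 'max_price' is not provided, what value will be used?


The search_products spec declares:
  - max_price (number, optional): Maximum price, inclusive [default: 9999]
Default:
9999


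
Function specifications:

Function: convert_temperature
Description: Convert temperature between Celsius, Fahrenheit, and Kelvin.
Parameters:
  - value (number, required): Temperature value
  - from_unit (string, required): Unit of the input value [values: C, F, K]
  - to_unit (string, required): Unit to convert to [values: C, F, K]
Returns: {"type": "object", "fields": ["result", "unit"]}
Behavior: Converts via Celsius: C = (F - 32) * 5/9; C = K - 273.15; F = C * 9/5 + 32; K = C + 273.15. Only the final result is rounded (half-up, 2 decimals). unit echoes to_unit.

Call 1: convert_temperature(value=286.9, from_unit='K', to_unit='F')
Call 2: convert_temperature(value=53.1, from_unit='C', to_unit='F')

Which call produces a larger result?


Call 1:
  To C: 286.9 - 273.15 = 13.75
  To F: 13.75 * 9/5 + 32 = 56.75
  Round to 2 decimals: 56.75
  -> 56.75 F
Call 2:
  Input already in C: 53.1
  To F: 53.1 * 9/5 + 32 = 127.58
  Round to 2 decimals: 127.58
  -> 127.58 F
Call 2 (127.58 F)


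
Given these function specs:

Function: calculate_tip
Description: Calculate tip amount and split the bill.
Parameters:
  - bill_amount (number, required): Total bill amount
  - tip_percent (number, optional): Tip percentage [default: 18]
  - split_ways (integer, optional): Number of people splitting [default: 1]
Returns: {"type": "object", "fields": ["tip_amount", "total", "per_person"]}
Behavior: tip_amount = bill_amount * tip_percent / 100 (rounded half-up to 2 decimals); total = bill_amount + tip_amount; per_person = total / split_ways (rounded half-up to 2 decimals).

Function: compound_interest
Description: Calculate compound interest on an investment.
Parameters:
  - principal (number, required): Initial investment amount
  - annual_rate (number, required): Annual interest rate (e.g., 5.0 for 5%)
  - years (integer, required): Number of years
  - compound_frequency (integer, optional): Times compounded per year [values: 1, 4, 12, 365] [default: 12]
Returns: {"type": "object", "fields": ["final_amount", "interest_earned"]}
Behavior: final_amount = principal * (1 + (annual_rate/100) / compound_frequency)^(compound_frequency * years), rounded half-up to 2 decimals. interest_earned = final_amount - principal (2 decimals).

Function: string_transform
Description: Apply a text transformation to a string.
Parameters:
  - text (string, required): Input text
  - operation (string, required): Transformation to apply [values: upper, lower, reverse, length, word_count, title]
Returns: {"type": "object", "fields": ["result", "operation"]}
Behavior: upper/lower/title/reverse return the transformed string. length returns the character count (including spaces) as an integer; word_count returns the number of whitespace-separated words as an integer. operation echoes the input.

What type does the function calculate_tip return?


The calculate_tip spec declares Returns: {"type": "object", "fields": ["tip_amount", "total", "per_person"]}
Type:
object


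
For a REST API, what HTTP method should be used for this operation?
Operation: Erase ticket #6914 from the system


GET = read, POST = create, PUT = update/replace, DELETE = remove
This operation is a removal.
DELETE


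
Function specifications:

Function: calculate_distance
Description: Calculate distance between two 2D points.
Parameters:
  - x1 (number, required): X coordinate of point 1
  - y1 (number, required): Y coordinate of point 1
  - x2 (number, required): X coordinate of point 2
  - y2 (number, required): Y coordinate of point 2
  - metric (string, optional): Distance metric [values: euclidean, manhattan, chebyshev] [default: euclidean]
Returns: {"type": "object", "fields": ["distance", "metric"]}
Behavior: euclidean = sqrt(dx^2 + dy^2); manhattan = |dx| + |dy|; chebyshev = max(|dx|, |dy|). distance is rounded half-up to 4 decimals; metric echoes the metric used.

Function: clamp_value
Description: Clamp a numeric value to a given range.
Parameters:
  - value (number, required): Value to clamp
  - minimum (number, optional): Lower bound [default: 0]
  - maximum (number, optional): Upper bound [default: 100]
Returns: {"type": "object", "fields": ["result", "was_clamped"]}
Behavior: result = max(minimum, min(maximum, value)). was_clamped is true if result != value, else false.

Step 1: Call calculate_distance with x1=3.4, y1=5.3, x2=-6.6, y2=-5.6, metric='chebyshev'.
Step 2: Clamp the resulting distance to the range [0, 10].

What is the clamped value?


Step 1: calculate_distance (chebyshev)
  |dx| = |-6.6 - 3.4| = 10; |dy| = |-5.6 - 5.3| = 10.9
  chebyshev: max(10, 10.9) = 10.9
  Round to 4 decimals: 10.9
  -> distance = 10.9
Step 2: clamp_value(value=10.9, minimum=0, maximum=10)
  result = max(0, min(10, 10.9)) = max(0, 10) = 10
  was_clamped = (10 != 10.9) = true
  -> result = 10
10
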